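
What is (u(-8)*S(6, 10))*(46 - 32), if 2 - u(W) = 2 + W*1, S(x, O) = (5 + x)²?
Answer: 13552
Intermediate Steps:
u(W) = -W (u(W) = 2 - (2 + W*1) = 2 - (2 + W) = 2 + (-2 - W) = -W)
(u(-8)*S(6, 10))*(46 - 32) = ((-1*(-8))*(5 + 6)²)*(46 - 32) = (8*11²)*14 = (8*121)*14 = 968*14 = 13552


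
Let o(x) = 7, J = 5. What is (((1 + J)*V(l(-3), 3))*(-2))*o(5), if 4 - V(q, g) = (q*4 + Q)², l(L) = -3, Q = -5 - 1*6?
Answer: 44100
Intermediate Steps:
Q = -11 (Q = -5 - 6 = -11)
V(q, g) = 4 - (-11 + 4*q)² (V(q, g) = 4 - (q*4 - 11)² = 4 - (4*q - 11)² = 4 - (-11 + 4*q)²)
(((1 + J)*V(l(-3), 3))*(-2))*o(5) = (((1 + 5)*(4 - (-11 + 4*(-3))²))*(-2))*7 = ((6*(4 - (-11 - 12)²))*(-2))*7 = ((6*(4 - 1*(-23)²))*(-2))*7 = ((6*(4 - 1*529))*(-2))*7 = ((6*(4 - 529))*(-2))*7 = ((6*(-525))*(-2))*7 = -3150*(-2)*7 = 6300*7 = 44100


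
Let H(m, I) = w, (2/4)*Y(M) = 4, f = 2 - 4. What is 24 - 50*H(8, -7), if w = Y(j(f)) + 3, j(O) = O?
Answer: -526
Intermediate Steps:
f = -2
Y(M) = 8 (Y(M) = 2*4 = 8)
w = 11 (w = 8 + 3 = 11)
H(m, I) = 11
24 - 50*H(8, -7) = 24 - 50*11 = 24 - 550 = -526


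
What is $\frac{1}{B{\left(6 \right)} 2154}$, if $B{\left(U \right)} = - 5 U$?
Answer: $- \frac{1}{64620} \approx -1.5475 \cdot 10^{-5}$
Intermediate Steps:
$\frac{1}{B{\left(6 \right)} 2154} = \frac{1}{\left(-5\right) 6 \cdot 2154} = \frac{1}{\left(-30\right) 2154} = \frac{1}{-64620} = - \frac{1}{64620}$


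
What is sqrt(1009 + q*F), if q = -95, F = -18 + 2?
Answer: 3*sqrt(281) ≈ 50.289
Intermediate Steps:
F = -16
sqrt(1009 + q*F) = sqrt(1009 - 95*(-16)) = sqrt(1009 + 1520) = sqrt(2529) = 3*sqrt(281)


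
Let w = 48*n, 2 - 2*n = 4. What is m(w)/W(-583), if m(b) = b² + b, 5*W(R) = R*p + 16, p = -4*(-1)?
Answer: -940/193 ≈ -4.8705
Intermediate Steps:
p = 4
n = -1 (n = 1 - ½*4 = 1 - 2 = -1)
W(R) = 16/5 + 4*R/5 (W(R) = (R*4 + 16)/5 = (4*R + 16)/5 = (16 + 4*R)/5 = 16/5 + 4*R/5)
w = -48 (w = 48*(-1) = -48)
m(b) = b + b²
m(w)/W(-583) = (-48*(1 - 48))/(16/5 + (⅘)*(-583)) = (-48*(-47))/(16/5 - 2332/5) = 2256/(-2316/5) = 2256*(-5/2316) = -940/193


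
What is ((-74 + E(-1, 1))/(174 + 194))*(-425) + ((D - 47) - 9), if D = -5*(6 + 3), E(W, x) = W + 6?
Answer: -341/16 ≈ -21.313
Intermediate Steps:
E(W, x) = 6 + W
D = -45 (D = -5*9 = -45)
((-74 + E(-1, 1))/(174 + 194))*(-425) + ((D - 47) - 9) = ((-74 + (6 - 1))/(174 + 194))*(-425) + ((-45 - 47) - 9) = ((-74 + 5)/368)*(-425) + (-92 - 9) = -69*1/368*(-425) - 101 = -3/16*(-425) - 101 = 1275/16 - 101 = -341/16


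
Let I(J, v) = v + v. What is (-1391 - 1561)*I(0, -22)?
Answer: 129888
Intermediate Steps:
I(J, v) = 2*v
(-1391 - 1561)*I(0, -22) = (-1391 - 1561)*(2*(-22)) = -2952*(-44) = 129888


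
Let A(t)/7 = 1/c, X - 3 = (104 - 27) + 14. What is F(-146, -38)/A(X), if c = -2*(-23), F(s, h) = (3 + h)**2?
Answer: 8050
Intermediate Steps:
X = 94 (X = 3 + ((104 - 27) + 14) = 3 + (77 + 14) = 3 + 91 = 94)
c = 46
A(t) = 7/46
F(-146, -38)/A(X) = (3 - 38)**2/(7/46) = (-35)**2*(46/7) = 1225*(46/7) = 8050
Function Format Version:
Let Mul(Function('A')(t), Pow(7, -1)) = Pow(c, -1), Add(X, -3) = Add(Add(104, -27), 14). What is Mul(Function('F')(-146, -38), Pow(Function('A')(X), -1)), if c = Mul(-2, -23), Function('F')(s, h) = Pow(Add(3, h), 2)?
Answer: 8050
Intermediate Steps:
X = 94 (X = Add(3, Add(Add(104, -27), 14)) = Add(3, Add(77, 14)) = Add(3, 91) = 94)
c = 46
Function('A')(t) = Rational(7, 46) (Function('A')(t) = Mul(7, Pow(46, -1)) = Mul(7, Rational(1, 46)) = Rational(7, 46))
Mul(Function('F')(-146, -38), Pow(Function('A')(X), -1)) = Mul(Pow(Add(3, -38), 2), Pow(Rational(7, 46), -1)) = Mul(Pow(-35, 2), Rational(46, 7)) = Mul(1225, Rational(46, 7)) = 8050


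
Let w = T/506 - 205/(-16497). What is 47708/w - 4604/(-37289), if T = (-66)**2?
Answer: 96430941589408/17425261567 ≈ 5534.0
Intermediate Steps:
T = 4356
w = 3271121/379431 (w = 4356/506 - 205/(-16497) = 4356*(1/506) - 205*(-1/16497) = 198/23 + 205/16497 = 3271121/379431 ≈ 8.6211)
47708/w - 4604/(-37289) = 47708/(3271121/379431) - 4604/(-37289) = 47708*(379431/3271121) - 4604*(-1/37289) = 18101894148/3271121 + 4604/37289 = 96430941589408/17425261567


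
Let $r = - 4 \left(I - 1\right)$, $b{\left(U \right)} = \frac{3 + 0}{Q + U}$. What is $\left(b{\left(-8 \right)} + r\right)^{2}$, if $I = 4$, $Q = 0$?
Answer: $\frac{9801}{64} \approx 153.14$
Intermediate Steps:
$b{\left(U \right)} = \frac{3}{U}$ ($b{\left(U \right)} = \frac{3 + 0}{0 + U} = \frac{3}{U}$)
$r = -12$ ($r = - 4 \left(4 - 1\right) = \left(-4\right) 3 = -12$)
$\left(b{\left(-8 \right)} + r\right)^{2} = \left(\frac{3}{-8} - 12\right)^{2} = \left(3 \left(- \frac{1}{8}\right) - 12\right)^{2} = \left(- \frac{3}{8} - 12\right)^{2} = \left(- \frac{99}{8}\right)^{2} = \frac{9801}{64}$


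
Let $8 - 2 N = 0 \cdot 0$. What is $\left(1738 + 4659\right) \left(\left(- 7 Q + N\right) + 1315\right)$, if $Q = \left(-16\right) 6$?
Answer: $12736427$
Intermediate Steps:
$N = 4$ ($N = 4 - \frac{0 \cdot 0}{2} = 4 - 0 = 4 + 0 = 4$)
$Q = -96$
$\left(1738 + 4659\right) \left(\left(- 7 Q + N\right) + 1315\right) = \left(1738 + 4659\right) \left(\left(\left(-7\right) \left(-96\right) + 4\right) + 1315\right) = 6397 \left(\left(672 + 4\right) + 1315\right) = 6397 \left(676 + 1315\right) = 6397 \cdot 1991 = 12736427$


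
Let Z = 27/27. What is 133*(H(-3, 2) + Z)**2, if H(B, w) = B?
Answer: 532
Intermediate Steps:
Z = 1 (Z = 27*(1/27) = 1)
133*(H(-3, 2) + Z)**2 = 133*(-3 + 1)**2 = 133*(-2)**2 = 133*4 = 532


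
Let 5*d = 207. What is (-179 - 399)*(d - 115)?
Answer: 212704/5 ≈ 42541.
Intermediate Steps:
d = 207/5 (d = (⅕)*207 = 207/5 ≈ 41.400)
(-179 - 399)*(d - 115) = (-179 - 399)*(207/5 - 115) = -578*(-368/5) = 212704/5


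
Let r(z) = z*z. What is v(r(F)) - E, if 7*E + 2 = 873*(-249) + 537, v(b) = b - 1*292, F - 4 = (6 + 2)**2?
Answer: 247166/7 ≈ 35309.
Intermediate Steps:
F = 68 (F = 4 + (6 + 2)**2 = 4 + 8**2 = 4 + 64 = 68)
r(z) = z**2
v(b) = -292 + b (v(b) = b - 292 = -292 + b)
E = -216842/7 (E = -2/7 + (873*(-249) + 537)/7 = -2/7 + (-217377 + 537)/7 = -2/7 + (1/7)*(-216840) = -2/7 - 216840/7 = -216842/7 ≈ -30977.)
v(r(F)) - E = (-292 + 68**2) - 1*(-216842/7) = (-292 + 4624) + 216842/7 = 4332 + 216842/7 = 247166/7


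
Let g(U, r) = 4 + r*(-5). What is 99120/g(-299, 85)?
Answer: -99120/421 ≈ -235.44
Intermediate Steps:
g(U, r) = 4 - 5*r
99120/g(-299, 85) = 99120/(4 - 5*85) = 99120/(4 - 425) = 99120/(-421) = 99120*(-1/421) = -99120/421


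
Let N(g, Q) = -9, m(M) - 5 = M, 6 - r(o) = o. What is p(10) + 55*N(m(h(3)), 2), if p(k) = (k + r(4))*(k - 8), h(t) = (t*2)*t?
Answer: -471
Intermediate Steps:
h(t) = 2*t**2 (h(t) = (2*t)*t = 2*t**2)
r(o) = 6 - o
m(M) = 5 + M
p(k) = (-8 + k)*(2 + k) (p(k) = (k + (6 - 1*4))*(k - 8) = (k + (6 - 4))*(-8 + k) = (k + 2)*(-8 + k) = (2 + k)*(-8 + k) = (-8 + k)*(2 + k))
p(10) + 55*N(m(h(3)), 2) = (-16 + 10**2 - 6*10) + 55*(-9) = (-16 + 100 - 60) - 495 = 24 - 495 = -471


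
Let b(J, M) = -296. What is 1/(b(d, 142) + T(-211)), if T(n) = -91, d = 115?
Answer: -1/387 ≈ -0.0025840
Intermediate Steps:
1/(b(d, 142) + T(-211)) = 1/(-296 - 91) = 1/(-387) = -1/387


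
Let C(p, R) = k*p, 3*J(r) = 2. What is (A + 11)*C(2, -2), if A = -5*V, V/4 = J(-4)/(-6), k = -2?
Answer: -476/9 ≈ -52.889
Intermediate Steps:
J(r) = ⅔ (J(r) = (⅓)*2 = ⅔)
V = -4/9 (V = 4*((⅔)/(-6)) = 4*((⅔)*(-⅙)) = 4*(-⅑) = -4/9 ≈ -0.44444)
C(p, R) = -2*p
A = 20/9 (A = -5*(-4/9) = 20/9 ≈ 2.2222)
(A + 11)*C(2, -2) = (20/9 + 11)*(-2*2) = (119/9)*(-4) = -476/9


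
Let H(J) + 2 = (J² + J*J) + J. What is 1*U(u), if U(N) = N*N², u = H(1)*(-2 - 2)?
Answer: -64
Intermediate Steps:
H(J) = -2 + J + 2*J² (H(J) = -2 + ((J² + J*J) + J) = -2 + ((J² + J²) + J) = -2 + (2*J² + J) = -2 + (J + 2*J²) = -2 + J + 2*J²)
u = -4 (u = (-2 + 1 + 2*1²)*(-2 - 2) = (-2 + 1 + 2*1)*(-4) = (-2 + 1 + 2)*(-4) = 1*(-4) = -4)
U(N) = N³
1*U(u) = 1*(-4)³ = 1*(-64) = -64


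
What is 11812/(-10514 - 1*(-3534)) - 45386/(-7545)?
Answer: 11383637/2633205 ≈ 4.3231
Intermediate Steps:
11812/(-10514 - 1*(-3534)) - 45386/(-7545) = 11812/(-10514 + 3534) - 45386*(-1/7545) = 11812/(-6980) + 45386/7545 = 11812*(-1/6980) + 45386/7545 = -2953/1745 + 45386/7545 = 11383637/2633205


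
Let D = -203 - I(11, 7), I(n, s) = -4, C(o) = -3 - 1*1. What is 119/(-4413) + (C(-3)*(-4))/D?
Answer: -94289/878187 ≈ -0.10737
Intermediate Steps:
C(o) = -4 (C(o) = -3 - 1 = -4)
D = -199 (D = -203 - 1*(-4) = -203 + 4 = -199)
119/(-4413) + (C(-3)*(-4))/D = 119/(-4413) - 4*(-4)/(-199) = 119*(-1/4413) + 16*(-1/199) = -119/4413 - 16/199 = -94289/878187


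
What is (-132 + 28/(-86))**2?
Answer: 32376100/1849 ≈ 17510.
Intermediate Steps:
(-132 + 28/(-86))**2 = (-132 + 28*(-1/86))**2 = (-132 - 14/43)**2 = (-5690/43)**2 = 32376100/1849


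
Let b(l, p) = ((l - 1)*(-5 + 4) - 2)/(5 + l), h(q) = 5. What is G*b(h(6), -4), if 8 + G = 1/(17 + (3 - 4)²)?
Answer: 143/30 ≈ 4.7667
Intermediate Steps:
G = -143/18 (G = -8 + 1/(17 + (3 - 4)²) = -8 + 1/(17 + (-1)²) = -8 + 1/(17 + 1) = -8 + 1/18 = -143/18 ≈ -7.9444)
b(l, p) = (-1 - l)/(5 + l) (b(l, p) = ((-1 + l)*(-1) - 2)/(5 + l) = ((1 - l) - 2)/(5 + l) = (-1 - l)/(5 + l))
G*b(h(6), -4) = -143*(-1 - 1*5)/(18*(5 + 5)) = -143*(-1 - 5)/(18*10) = -143*(-6)/180 = -143/18*(-⅗) = 143/30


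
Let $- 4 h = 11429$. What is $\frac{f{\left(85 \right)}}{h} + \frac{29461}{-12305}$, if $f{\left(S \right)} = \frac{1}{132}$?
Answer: $- \frac{11111434682}{4640916885} \approx -2.3942$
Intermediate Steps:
$h = - \frac{11429}{4}$ ($h = \left(- \frac{1}{4}\right) 11429 = - \frac{11429}{4} \approx -2857.3$)
$f{\left(S \right)} = \frac{1}{132}$
$\frac{f{\left(85 \right)}}{h} + \frac{29461}{-12305} = \frac{1}{132 \left(- \frac{11429}{4}\right)} + \frac{29461}{-12305} = \frac{1}{132} \left(- \frac{4}{11429}\right) + 29461 \left(- \frac{1}{12305}\right) = - \frac{1}{377157} - \frac{29461}{12305} = - \frac{11111434682}{4640916885}$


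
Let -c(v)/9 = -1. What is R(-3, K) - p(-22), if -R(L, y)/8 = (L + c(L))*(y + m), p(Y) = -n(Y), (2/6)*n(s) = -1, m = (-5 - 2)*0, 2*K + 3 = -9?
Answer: 285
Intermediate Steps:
K = -6 (K = -3/2 + (½)*(-9) = -3/2 - 9/2 = -6)
m = 0 (m = -7*0 = 0)
c(v) = 9 (c(v) = -9*(-1) = 9)
n(s) = -3 (n(s) = 3*(-1) = -3)
p(Y) = 3 (p(Y) = -1*(-3) = 3)
R(L, y) = -8*y*(9 + L) (R(L, y) = -8*(L + 9)*(y + 0) = -8*(9 + L)*y = -8*y*(9 + L))
R(-3, K) - p(-22) = 8*(-6)*(-9 - 1*(-3)) - 1*3 = 8*(-6)*(-9 + 3) - 3 = 8*(-6)*(-6) - 3 = 288 - 3 = 285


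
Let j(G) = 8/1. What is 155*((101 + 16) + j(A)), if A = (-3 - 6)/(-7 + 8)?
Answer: 19375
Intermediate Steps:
A = -9 (A = -9/1 = -9*1 = -9)
j(G) = 8 (j(G) = 8*1 = 8)
155*((101 + 16) + j(A)) = 155*((101 + 16) + 8) = 155*(117 + 8) = 155*125 = 19375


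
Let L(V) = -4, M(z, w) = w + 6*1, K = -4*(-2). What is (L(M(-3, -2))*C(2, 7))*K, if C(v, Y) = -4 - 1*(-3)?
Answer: 32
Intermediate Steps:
K = 8
C(v, Y) = -1 (C(v, Y) = -4 + 3 = -1)
M(z, w) = 6 + w (M(z, w) = w + 6 = 6 + w)
(L(M(-3, -2))*C(2, 7))*K = -4*(-1)*8 = 4*8 = 32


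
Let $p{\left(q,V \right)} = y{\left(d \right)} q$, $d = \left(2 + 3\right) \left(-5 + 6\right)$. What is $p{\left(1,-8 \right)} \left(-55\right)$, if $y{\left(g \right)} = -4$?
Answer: $220$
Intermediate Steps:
$d = 5$ ($d = 5 \cdot 1 = 5$)
$p{\left(q,V \right)} = - 4 q$
$p{\left(1,-8 \right)} \left(-55\right) = \left(-4\right) 1 \left(-55\right) = \left(-4\right) \left(-55\right) = 220$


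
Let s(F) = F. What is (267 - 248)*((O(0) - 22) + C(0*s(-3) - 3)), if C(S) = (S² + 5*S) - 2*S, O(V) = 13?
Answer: -171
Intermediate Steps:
C(S) = S² + 3*S
(267 - 248)*((O(0) - 22) + C(0*s(-3) - 3)) = (267 - 248)*((13 - 22) + (0*(-3) - 3)*(3 + (0*(-3) - 3))) = 19*(-9 + (0 - 3)*(3 + (0 - 3))) = 19*(-9 - 3*(3 - 3)) = 19*(-9 - 3*0) = 19*(-9 + 0) = 19*(-9) = -171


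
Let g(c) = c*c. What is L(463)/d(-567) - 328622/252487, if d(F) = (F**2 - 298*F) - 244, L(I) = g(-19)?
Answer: -161002971435/123771904757 ≈ -1.3008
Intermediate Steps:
g(c) = c**2
L(I) = 361 (L(I) = (-19)**2 = 361)
d(F) = -244 + F**2 - 298*F
L(463)/d(-567) - 328622/252487 = 361/(-244 + (-567)**2 - 298*(-567)) - 328622/252487 = 361/(-244 + 321489 + 168966) - 328622*1/252487 = 361/490211 - 328622/252487 = -161002971435/123771904757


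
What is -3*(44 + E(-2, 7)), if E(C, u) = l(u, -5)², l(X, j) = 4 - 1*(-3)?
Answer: -279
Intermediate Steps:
l(X, j) = 7 (l(X, j) = 4 + 3 = 7)
E(C, u) = 49 (E(C, u) = 7² = 49)
-3*(44 + E(-2, 7)) = -3*(44 + 49) = -3*93 = -279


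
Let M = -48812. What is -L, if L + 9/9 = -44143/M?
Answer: 4669/48812 ≈ 0.095653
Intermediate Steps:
L = -4669/48812 (L = -1 - 44143/(-48812) = -1 - 44143*(-1/48812) = -1 + 44143/48812 = -4669/48812 ≈ -0.095653)
-L = -1*(-4669/48812) = 4669/48812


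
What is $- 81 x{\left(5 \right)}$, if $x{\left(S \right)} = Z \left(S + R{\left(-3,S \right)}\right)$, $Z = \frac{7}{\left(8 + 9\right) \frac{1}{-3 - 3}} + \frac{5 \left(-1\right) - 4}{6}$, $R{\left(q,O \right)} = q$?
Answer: $\frac{10935}{17} \approx 643.24$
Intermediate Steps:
$Z = - \frac{135}{34}$ ($Z = \frac{7}{17 \frac{1}{-6}} + \left(-5 - 4\right) \frac{1}{6} = \frac{7}{17 \left(- \frac{1}{6}\right)} - \frac{3}{2} = \frac{7}{- \frac{17}{6}} - \frac{3}{2} = 7 \left(- \frac{6}{17}\right) - \frac{3}{2} = - \frac{42}{17} - \frac{3}{2} = - \frac{135}{34} \approx -3.9706$)
$x{\left(S \right)} = \frac{405}{34} - \frac{135 S}{34}$ ($x{\left(S \right)} = - \frac{135 \left(S - 3\right)}{34} = - \frac{135 \left(-3 + S\right)}{34} = \frac{405}{34} - \frac{135 S}{34}$)
$- 81 x{\left(5 \right)} = - 81 \left(\frac{405}{34} - \frac{675}{34}\right) = \left(-81\right) \left(- \frac{135}{17}\right) = \frac{10935}{17}$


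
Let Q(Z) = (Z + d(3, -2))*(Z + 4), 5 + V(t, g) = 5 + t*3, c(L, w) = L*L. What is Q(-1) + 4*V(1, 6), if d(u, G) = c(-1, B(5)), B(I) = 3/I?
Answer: 12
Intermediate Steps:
c(L, w) = L²
d(u, G) = 1 (d(u, G) = (-1)² = 1)
V(t, g) = 3*t (V(t, g) = -5 + (5 + t*3) = -5 + (5 + 3*t) = 3*t)
Q(Z) = (1 + Z)*(4 + Z) (Q(Z) = (Z + 1)*(Z + 4) = (1 + Z)*(4 + Z))
Q(-1) + 4*V(1, 6) = (4 + (-1)² + 5*(-1)) + 4*(3*1) = (4 + 1 - 5) + 4*3 = 0 + 12 = 12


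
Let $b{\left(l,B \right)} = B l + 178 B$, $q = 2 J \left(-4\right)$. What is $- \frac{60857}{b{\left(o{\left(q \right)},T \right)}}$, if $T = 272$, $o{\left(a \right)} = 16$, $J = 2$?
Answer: $- \frac{60857}{52768} \approx -1.1533$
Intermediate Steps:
$q = -16$ ($q = 2 \cdot 2 \left(-4\right) = 4 \left(-4\right) = -16$)
$b{\left(l,B \right)} = 178 B + B l$
$- \frac{60857}{b{\left(o{\left(q \right)},T \right)}} = - \frac{60857}{272 \left(178 + 16\right)} = - \frac{60857}{272 \cdot 194} = - \frac{60857}{52768}$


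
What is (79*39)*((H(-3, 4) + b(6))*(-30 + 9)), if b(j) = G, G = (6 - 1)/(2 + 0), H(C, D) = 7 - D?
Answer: -711711/2 ≈ -3.5586e+5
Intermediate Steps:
G = 5/2 ≈ 2.5000
b(j) = 5/2
(79*39)*((H(-3, 4) + b(6))*(-30 + 9)) = (79*39)*(((7 - 1*4) + 5/2)*(-30 + 9)) = 3081*(((7 - 4) + 5/2)*(-21)) = 3081*((3 + 5/2)*(-21)) = 3081*((11/2)*(-21)) = 3081*(-231/2) = -711711/2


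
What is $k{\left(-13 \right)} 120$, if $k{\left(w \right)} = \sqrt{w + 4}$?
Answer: $360 i \approx 360.0 i$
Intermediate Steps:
$k{\left(w \right)} = \sqrt{4 + w}$
$k{\left(-13 \right)} 120 = \sqrt{4 - 13} \cdot 120 = \sqrt{-9} \cdot 120 = 3 i 120 = 360 i$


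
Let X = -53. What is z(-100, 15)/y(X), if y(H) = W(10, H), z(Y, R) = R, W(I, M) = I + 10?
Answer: 3/4 ≈ 0.75000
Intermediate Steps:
W(I, M) = 10 + I
y(H) = 20 (y(H) = 10 + 10 = 20)
z(-100, 15)/y(X) = 15/20 = 15*(1/20) = 3/4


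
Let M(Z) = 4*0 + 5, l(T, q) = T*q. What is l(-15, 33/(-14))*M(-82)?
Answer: 2475/14 ≈ 176.79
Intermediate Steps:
M(Z) = 5 (M(Z) = 0 + 5 = 5)
l(-15, 33/(-14))*M(-82) = -495/(-14)*5 = -495*(-1)/14*5 = -15*(-33/14)*5 = (495/14)*5 = 2475/14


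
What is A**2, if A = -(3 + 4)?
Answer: 49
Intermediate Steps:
A = -7 (A = -1*7 = -7)
A**2 = (-7)**2 = 49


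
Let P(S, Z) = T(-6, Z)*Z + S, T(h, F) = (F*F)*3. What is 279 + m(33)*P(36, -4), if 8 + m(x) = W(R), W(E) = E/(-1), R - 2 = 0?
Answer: 1839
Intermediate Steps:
R = 2 (R = 2 + 0 = 2)
W(E) = -E (W(E) = E*(-1) = -E)
m(x) = -10 (m(x) = -8 - 1*2 = -8 - 2 = -10)
T(h, F) = 3*F² (T(h, F) = F²*3 = 3*F²)
P(S, Z) = S + 3*Z³ (P(S, Z) = (3*Z²)*Z + S = 3*Z³ + S = S + 3*Z³)
279 + m(33)*P(36, -4) = 279 - 10*(36 + 3*(-4)³) = 279 - 10*(36 + 3*(-64)) = 279 - 10*(36 - 192) = 279 - 10*(-156) = 279 + 1560 = 1839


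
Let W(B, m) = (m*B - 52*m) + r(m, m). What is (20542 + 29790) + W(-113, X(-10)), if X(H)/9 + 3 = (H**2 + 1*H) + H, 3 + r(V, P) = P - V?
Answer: -64016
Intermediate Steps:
r(V, P) = -3 + P - V (r(V, P) = -3 + (P - V) = -3 + P - V)
X(H) = -27 + 9*H**2 + 18*H (X(H) = -27 + 9*((H**2 + 1*H) + H) = -27 + 9*((H**2 + H) + H) = -27 + 9*((H + H**2) + H) = -27 + 9*(H**2 + 2*H) = -27 + (9*H**2 + 18*H) = -27 + 9*H**2 + 18*H)
W(B, m) = -3 - 52*m + B*m (W(B, m) = (m*B - 52*m) + (-3 + m - m) = (B*m - 52*m) - 3 = (-52*m + B*m) - 3 = -3 - 52*m + B*m)
(20542 + 29790) + W(-113, X(-10)) = (20542 + 29790) + (-3 - 52*(-27 + 9*(-10)**2 + 18*(-10)) - 113*(-27 + 9*(-10)**2 + 18*(-10))) = 50332 + (-3 - 52*(-27 + 9*100 - 180) - 113*(-27 + 9*100 - 180)) = 50332 + (-3 - 52*(-27 + 900 - 180) - 113*(-27 + 900 - 180)) = 50332 + (-3 - 52*693 - 113*693) = 50332 + (-3 - 36036 - 78309) = 50332 - 114348 = -64016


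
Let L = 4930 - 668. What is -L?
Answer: -4262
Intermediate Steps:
L = 4262
-L = -1*4262 = -4262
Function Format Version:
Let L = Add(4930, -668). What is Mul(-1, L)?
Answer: -4262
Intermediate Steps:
L = 4262
Mul(-1, L) = Mul(-1, 4262) = -4262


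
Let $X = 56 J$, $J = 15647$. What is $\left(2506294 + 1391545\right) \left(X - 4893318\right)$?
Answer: $-15657954477154$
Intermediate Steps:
$X = 876232$ ($X = 56 \cdot 15647 = 876232$)
$\left(2506294 + 1391545\right) \left(X - 4893318\right) = \left(2506294 + 1391545\right) \left(876232 - 4893318\right) = 3897839 \left(-4017086\right) = -15657954477154$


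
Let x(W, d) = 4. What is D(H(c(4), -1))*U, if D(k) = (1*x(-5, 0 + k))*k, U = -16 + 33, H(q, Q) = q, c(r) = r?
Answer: 272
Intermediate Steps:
U = 17
D(k) = 4*k (D(k) = (1*4)*k = 4*k)
D(H(c(4), -1))*U = (4*4)*17 = 16*17 = 272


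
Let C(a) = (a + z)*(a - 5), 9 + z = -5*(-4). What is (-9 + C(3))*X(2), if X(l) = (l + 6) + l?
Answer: -370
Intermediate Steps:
z = 11 (z = -9 - 5*(-4) = -9 + 20 = 11)
C(a) = (-5 + a)*(11 + a) (C(a) = (a + 11)*(a - 5) = (11 + a)*(-5 + a) = (-5 + a)*(11 + a))
X(l) = 6 + 2*l (X(l) = (6 + l) + l = 6 + 2*l)
(-9 + C(3))*X(2) = (-9 + (-55 + 3**2 + 6*3))*(6 + 2*2) = (-9 + (-55 + 9 + 18))*(6 + 4) = (-9 - 28)*10 = -37*10 = -370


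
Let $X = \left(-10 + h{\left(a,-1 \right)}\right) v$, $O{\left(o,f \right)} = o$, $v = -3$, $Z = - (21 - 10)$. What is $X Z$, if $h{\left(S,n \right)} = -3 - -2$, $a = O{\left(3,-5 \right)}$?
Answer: $-363$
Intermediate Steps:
$Z = -11$ ($Z = - (21 - 10) = \left(-1\right) 11 = -11$)
$a = 3$
$h{\left(S,n \right)} = -1$ ($h{\left(S,n \right)} = -3 + 2 = -1$)
$X = 33$ ($X = \left(-10 - 1\right) \left(-3\right) = \left(-11\right) \left(-3\right) = 33$)
$X Z = 33 \left(-11\right) = -363$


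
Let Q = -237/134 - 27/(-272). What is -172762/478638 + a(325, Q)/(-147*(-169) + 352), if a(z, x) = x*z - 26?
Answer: -42141809747461/109884199543920 ≈ -0.38351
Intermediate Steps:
Q = -30423/18224 (Q = -237*1/134 - 27*(-1/272) = -237/134 + 27/272 = -30423/18224 ≈ -1.6694)
a(z, x) = -26 + x*z
-172762/478638 + a(325, Q)/(-147*(-169) + 352) = -172762/478638 + (-26 - 30423/18224*325)/(-147*(-169) + 352) = -172762*1/478638 + (-26 - 9887475/18224)/(24843 + 352) = -86381/239319 - 10361299/18224/25195 = -86381/239319 - 10361299/18224*1/25195 = -86381/239319 - 10361299/459153680 = -42141809747461/109884199543920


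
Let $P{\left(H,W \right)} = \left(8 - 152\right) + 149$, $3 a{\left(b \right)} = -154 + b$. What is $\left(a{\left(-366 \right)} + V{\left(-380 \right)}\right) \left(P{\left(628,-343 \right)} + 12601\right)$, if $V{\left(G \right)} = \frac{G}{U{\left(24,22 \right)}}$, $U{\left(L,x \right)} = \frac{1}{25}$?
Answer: $-121942040$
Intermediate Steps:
$a{\left(b \right)} = - \frac{154}{3} + \frac{b}{3}$ ($a{\left(b \right)} = \frac{-154 + b}{3} = - \frac{154}{3} + \frac{b}{3}$)
$U{\left(L,x \right)} = \frac{1}{25}$
$P{\left(H,W \right)} = 5$ ($P{\left(H,W \right)} = -144 + 149 = 5$)
$V{\left(G \right)} = 25 G$ ($V{\left(G \right)} = G \frac{1}{\frac{1}{25}} = G 25 = 25 G$)
$\left(a{\left(-366 \right)} + V{\left(-380 \right)}\right) \left(P{\left(628,-343 \right)} + 12601\right) = \left(\left(- \frac{154}{3} + \frac{1}{3} \left(-366\right)\right) + 25 \left(-380\right)\right) \left(5 + 12601\right) = \left(\left(- \frac{154}{3} - 122\right) - 9500\right) 12606 = \left(- \frac{520}{3} - 9500\right) 12606 = \left(- \frac{29020}{3}\right) 12606 = -121942040$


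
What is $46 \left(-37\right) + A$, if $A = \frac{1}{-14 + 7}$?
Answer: $- \frac{11915}{7} \approx -1702.1$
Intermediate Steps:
$A = - \frac{1}{7}$ ($A = \frac{1}{-7} = - \frac{1}{7} \approx -0.14286$)
$46 \left(-37\right) + A = 46 \left(-37\right) - \frac{1}{7} = -1702 - \frac{1}{7} = - \frac{11915}{7}$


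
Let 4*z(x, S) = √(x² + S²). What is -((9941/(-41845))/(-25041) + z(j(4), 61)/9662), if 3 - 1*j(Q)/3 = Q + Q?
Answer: -9941/1047840645 - √3946/38648 ≈ -0.0016349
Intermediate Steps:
j(Q) = 9 - 6*Q (j(Q) = 9 - 3*(Q + Q) = 9 - 6*Q)
z(x, S) = √(S² + x²)/4 (z(x, S) = √(x² + S²)/4 = √(S² + x²)/4)
-((9941/(-41845))/(-25041) + z(j(4), 61)/9662) = -((9941/(-41845))/(-25041) + (√(61² + (9 - 6*4)²)/4)/9662) = -((9941*(-1/41845))*(-1/25041) + (√(3721 + (9 - 24)²)/4)*(1/9662)) = -(-9941/41845*(-1/25041) + (√(3721 + (-15)²)/4)*(1/9662)) = -(9941/1047840645 + (√(3721 + 225)/4)*(1/9662)) = -(9941/1047840645 + (√3946/4)*(1/9662)) = -(9941/1047840645 + √3946/38648) = -9941/1047840645 - √3946/38648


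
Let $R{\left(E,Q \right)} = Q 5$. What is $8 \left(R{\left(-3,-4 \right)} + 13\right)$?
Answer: $-56$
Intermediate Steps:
$R{\left(E,Q \right)} = 5 Q$
$8 \left(R{\left(-3,-4 \right)} + 13\right) = 8 \left(5 \left(-4\right) + 13\right) = 8 \left(-20 + 13\right) = 8 \left(-7\right) = -56$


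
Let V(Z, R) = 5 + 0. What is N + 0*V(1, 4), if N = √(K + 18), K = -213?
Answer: I*√195 ≈ 13.964*I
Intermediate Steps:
V(Z, R) = 5
N = I*√195 (N = √(-213 + 18) = √(-195) = I*√195 ≈ 13.964*I)
N + 0*V(1, 4) = I*√195 + 0*5 = I*√195 + 0 = I*√195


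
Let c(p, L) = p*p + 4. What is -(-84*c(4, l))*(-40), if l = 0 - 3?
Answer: -67200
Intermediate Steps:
l = -3
c(p, L) = 4 + p**2 (c(p, L) = p**2 + 4 = 4 + p**2)
-(-84*c(4, l))*(-40) = -(-84*(4 + 4**2))*(-40) = -(-84*(4 + 16))*(-40) = -(-84*20)*(-40) = -(-1680)*(-40) = -1*67200 = -67200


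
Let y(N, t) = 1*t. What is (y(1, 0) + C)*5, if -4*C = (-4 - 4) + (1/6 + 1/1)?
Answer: 205/24 ≈ 8.5417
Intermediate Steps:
y(N, t) = t
C = 41/24 (C = -((-4 - 4) + (1/6 + 1/1))/4 = -(-8 + (1*(1/6) + 1*1))/4 = -(-8 + (1/6 + 1))/4 = -(-8 + 7/6)/4 = -1/4*(-41/6) = 41/24 ≈ 1.7083)
(y(1, 0) + C)*5 = (0 + 41/24)*5 = (41/24)*5 = 205/24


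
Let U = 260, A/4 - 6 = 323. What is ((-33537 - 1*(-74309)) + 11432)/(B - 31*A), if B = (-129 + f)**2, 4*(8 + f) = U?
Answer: -13051/8903 ≈ -1.4659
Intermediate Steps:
A = 1316 (A = 24 + 4*323 = 24 + 1292 = 1316)
f = 57 (f = -8 + (1/4)*260 = -8 + 65 = 57)
B = 5184 (B = (-129 + 57)**2 = (-72)**2 = 5184)
((-33537 - 1*(-74309)) + 11432)/(B - 31*A) = ((-33537 - 1*(-74309)) + 11432)/(5184 - 31*1316) = ((-33537 + 74309) + 11432)/(5184 - 40796) = (40772 + 11432)/(-35612) = 52204*(-1/35612) = -13051/8903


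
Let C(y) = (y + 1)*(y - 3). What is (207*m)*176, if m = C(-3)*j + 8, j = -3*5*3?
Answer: -19381824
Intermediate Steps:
j = -45 (j = -15*3 = -45)
C(y) = (1 + y)*(-3 + y)
m = -532 (m = (-3 + (-3)² - 2*(-3))*(-45) + 8 = (-3 + 9 + 6)*(-45) + 8 = 12*(-45) + 8 = -540 + 8 = -532)
(207*m)*176 = (207*(-532))*176 = -110124*176 = -19381824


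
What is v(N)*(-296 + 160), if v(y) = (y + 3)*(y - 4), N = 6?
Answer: -2448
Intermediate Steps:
v(y) = (-4 + y)*(3 + y) (v(y) = (3 + y)*(-4 + y) = (-4 + y)*(3 + y))
v(N)*(-296 + 160) = (-12 + 6**2 - 1*6)*(-296 + 160) = (-12 + 36 - 6)*(-136) = 18*(-136) = -2448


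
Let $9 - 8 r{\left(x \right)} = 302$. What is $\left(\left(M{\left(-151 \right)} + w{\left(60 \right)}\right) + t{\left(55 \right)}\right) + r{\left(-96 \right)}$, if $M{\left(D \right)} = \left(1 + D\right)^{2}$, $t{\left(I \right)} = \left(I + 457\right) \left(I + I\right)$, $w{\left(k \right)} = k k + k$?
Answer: $\frac{659547}{8} \approx 82443.0$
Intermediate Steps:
$r{\left(x \right)} = - \frac{293}{8}$ ($r{\left(x \right)} = \frac{9}{8} - \frac{151}{4} = - \frac{293}{8}$)
$w{\left(k \right)} = k + k^{2}$ ($w{\left(k \right)} = k^{2} + k = k + k^{2}$)
$t{\left(I \right)} = 2 I \left(457 + I\right)$ ($t{\left(I \right)} = \left(457 + I\right) 2 I = 2 I \left(457 + I\right)$)
$\left(\left(M{\left(-151 \right)} + w{\left(60 \right)}\right) + t{\left(55 \right)}\right) + r{\left(-96 \right)} = \left(\left(\left(1 - 151\right)^{2} + 60 \left(1 + 60\right)\right) + 2 \cdot 55 \left(457 + 55\right)\right) - \frac{293}{8} = \left(\left(\left(-150\right)^{2} + 60 \cdot 61\right) + 2 \cdot 55 \cdot 512\right) - \frac{293}{8} = \left(\left(22500 + 3660\right) + 56320\right) - \frac{293}{8} = \left(26160 + 56320\right) - \frac{293}{8} = 82480 - \frac{293}{8} = \frac{659547}{8}$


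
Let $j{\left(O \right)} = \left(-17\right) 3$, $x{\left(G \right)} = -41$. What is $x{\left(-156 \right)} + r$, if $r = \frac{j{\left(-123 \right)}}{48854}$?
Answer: $- \frac{2003065}{48854} \approx -41.001$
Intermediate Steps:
$j{\left(O \right)} = -51$
$r = - \frac{51}{48854} \approx -0.0010439$
$x{\left(-156 \right)} + r = -41 - \frac{51}{48854} = - \frac{2003065}{48854}$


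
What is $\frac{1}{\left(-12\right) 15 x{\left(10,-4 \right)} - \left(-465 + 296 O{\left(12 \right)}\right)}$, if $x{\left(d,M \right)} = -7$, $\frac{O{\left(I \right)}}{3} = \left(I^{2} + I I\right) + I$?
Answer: $- \frac{1}{264675} \approx -3.7782 \cdot 10^{-6}$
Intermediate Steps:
$O{\left(I \right)} = 3 I + 6 I^{2}$ ($O{\left(I \right)} = 3 \left(\left(I^{2} + I I\right) + I\right) = 3 \left(\left(I^{2} + I^{2}\right) + I\right) = 3 \left(2 I^{2} + I\right) = 3 \left(I + 2 I^{2}\right) = 3 I + 6 I^{2}$)
$\frac{1}{\left(-12\right) 15 x{\left(10,-4 \right)} - \left(-465 + 296 O{\left(12 \right)}\right)} = \frac{1}{\left(-12\right) 15 \left(-7\right) + \left(465 - 296 \cdot 3 \cdot 12 \left(1 + 2 \cdot 12\right)\right)} = \frac{1}{\left(-180\right) \left(-7\right) + \left(465 - 296 \cdot 3 \cdot 12 \left(1 + 24\right)\right)} = \frac{1}{1260 + \left(465 - 296 \cdot 3 \cdot 12 \cdot 25\right)} = \frac{1}{1260 + \left(465 - 266400\right)} = \frac{1}{1260 - 265935} = \frac{1}{-264675} = - \frac{1}{264675}$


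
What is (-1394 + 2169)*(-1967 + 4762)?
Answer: 2166125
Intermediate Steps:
(-1394 + 2169)*(-1967 + 4762) = 775*2795 = 2166125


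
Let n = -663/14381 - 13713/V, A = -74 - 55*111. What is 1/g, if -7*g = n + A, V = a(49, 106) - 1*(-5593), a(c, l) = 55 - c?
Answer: 563634533/497729172991 ≈ 0.0011324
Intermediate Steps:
A = -6179 (A = -74 - 6105 = -6179)
V = 5599 (V = (55 - 1*49) - 1*(-5593) = (55 - 49) + 5593 = 6 + 5593 = 5599)
n = -200918790/80519219 (n = -663/14381 - 13713/5599 = -200918790/80519219 ≈ -2.4953)
g = 497729172991/563634533 (g = -(-200918790/80519219 - 6179)/7 = -⅐*(-497729172991/80519219) = 497729172991/563634533 ≈ 883.07)
1/g = 1/(497729172991/563634533) = 563634533/497729172991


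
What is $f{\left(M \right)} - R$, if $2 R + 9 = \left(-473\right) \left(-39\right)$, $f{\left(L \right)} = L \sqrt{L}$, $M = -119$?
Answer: $-9219 - 119 i \sqrt{119} \approx -9219.0 - 1298.1 i$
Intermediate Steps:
$f{\left(L \right)} = L^{\frac{3}{2}}$
$R = 9219$ ($R = - \frac{9}{2} + \frac{\left(-473\right) \left(-39\right)}{2} = - \frac{9}{2} + \frac{1}{2} \cdot 18447 = - \frac{9}{2} + \frac{18447}{2} = 9219$)
$f{\left(M \right)} - R = \left(-119\right)^{\frac{3}{2}} - 9219 = - 119 i \sqrt{119} - 9219 = -9219 - 119 i \sqrt{119}$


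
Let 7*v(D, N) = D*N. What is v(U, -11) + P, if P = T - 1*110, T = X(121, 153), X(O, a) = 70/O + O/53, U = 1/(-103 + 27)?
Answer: -365455485/3411716 ≈ -107.12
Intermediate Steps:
U = -1/76 (U = 1/(-76) = -1/76 ≈ -0.013158)
X(O, a) = 70/O + O/53 (X(O, a) = 70/O + O*(1/53) = 70/O + O/53)
T = 18351/6413 (T = 70/121 + (1/53)*121 = 70*(1/121) + 121/53 = 70/121 + 121/53 = 18351/6413 ≈ 2.8615)
P = -687079/6413 (P = 18351/6413 - 1*110 = 18351/6413 - 110 = -687079/6413 ≈ -107.14)
v(D, N) = D*N/7 (v(D, N) = (D*N)/7 = D*N/7)
v(U, -11) + P = (1/7)*(-1/76)*(-11) - 687079/6413 = 11/532 - 687079/6413 = -365455485/3411716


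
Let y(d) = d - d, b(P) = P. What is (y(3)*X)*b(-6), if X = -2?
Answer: 0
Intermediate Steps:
y(d) = 0
(y(3)*X)*b(-6) = (0*(-2))*(-6) = 0*(-6) = 0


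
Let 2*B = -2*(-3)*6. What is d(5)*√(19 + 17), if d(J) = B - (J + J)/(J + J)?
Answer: 102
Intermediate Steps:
B = 18 (B = (-2*(-3)*6)/2 = (6*6)/2 = (½)*36 = 18)
d(J) = 17 (d(J) = 18 - (J + J)/(J + J) = 18 - 2*J/(2*J) = 18 - 2*J*1/(2*J) = 18 - 1*1 = 18 - 1 = 17)
d(5)*√(19 + 17) = 17*√(19 + 17) = 17*√36 = 17*6 = 102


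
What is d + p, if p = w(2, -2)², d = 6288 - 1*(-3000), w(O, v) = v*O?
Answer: 9304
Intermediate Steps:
w(O, v) = O*v
d = 9288 (d = 6288 + 3000 = 9288)
p = 16 (p = (2*(-2))² = (-4)² = 16)
d + p = 9288 + 16 = 9304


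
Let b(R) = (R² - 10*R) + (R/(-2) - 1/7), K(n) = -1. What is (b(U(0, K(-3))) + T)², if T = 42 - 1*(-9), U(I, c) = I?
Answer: 126736/49 ≈ 2586.4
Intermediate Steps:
b(R) = -⅐ + R² - 21*R/2 (b(R) = (R² - 10*R) + (R*(-½) - 1*⅐) = (R² - 10*R) + (-R/2 - ⅐) = (R² - 10*R) + (-⅐ - R/2) = -⅐ + R² - 21*R/2)
T = 51 (T = 42 + 9 = 51)
(b(U(0, K(-3))) + T)² = ((-⅐ + 0² - 21/2*0) + 51)² = ((-⅐ + 0 + 0) + 51)² = (-⅐ + 51)² = (356/7)² = 126736/49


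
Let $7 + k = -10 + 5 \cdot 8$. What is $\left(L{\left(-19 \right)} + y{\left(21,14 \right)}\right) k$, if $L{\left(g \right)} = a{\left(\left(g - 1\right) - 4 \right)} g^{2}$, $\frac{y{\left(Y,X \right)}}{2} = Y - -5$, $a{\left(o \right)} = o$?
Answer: $-198076$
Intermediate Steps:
$y{\left(Y,X \right)} = 10 + 2 Y$ ($y{\left(Y,X \right)} = 2 \left(Y - -5\right) = 2 \left(Y + 5\right) = 2 \left(5 + Y\right) = 10 + 2 Y$)
$L{\left(g \right)} = g^{2} \left(-5 + g\right)$ ($L{\left(g \right)} = \left(\left(g - 1\right) - 4\right) g^{2} = \left(\left(-1 + g\right) - 4\right) g^{2} = \left(-5 + g\right) g^{2} = g^{2} \left(-5 + g\right)$)
$k = 23$ ($k = -7 + \left(-10 + 5 \cdot 8\right) = -7 + \left(-10 + 40\right) = -7 + 30 = 23$)
$\left(L{\left(-19 \right)} + y{\left(21,14 \right)}\right) k = \left(\left(-19\right)^{2} \left(-5 - 19\right) + \left(10 + 2 \cdot 21\right)\right) 23 = \left(361 \left(-24\right) + \left(10 + 42\right)\right) 23 = \left(-8664 + 52\right) 23 = \left(-8612\right) 23 = -198076$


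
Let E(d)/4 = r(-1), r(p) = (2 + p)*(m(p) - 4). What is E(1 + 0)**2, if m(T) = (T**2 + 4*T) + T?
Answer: 1024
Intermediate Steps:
m(T) = T**2 + 5*T
r(p) = (-4 + p*(5 + p))*(2 + p) (r(p) = (2 + p)*(p*(5 + p) - 4) = (2 + p)*(-4 + p*(5 + p)) = (-4 + p*(5 + p))*(2 + p))
E(d) = -32 (E(d) = 4*(-8 + (-1)**3 + 6*(-1) + 7*(-1)**2) = 4*(-8 - 1 - 6 + 7*1) = 4*(-8 - 1 - 6 + 7) = 4*(-8) = -32)
E(1 + 0)**2 = (-32)**2 = 1024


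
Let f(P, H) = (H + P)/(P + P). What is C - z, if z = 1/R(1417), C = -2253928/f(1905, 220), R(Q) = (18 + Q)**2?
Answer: -8321658359953/2059225 ≈ -4.0412e+6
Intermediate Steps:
f(P, H) = (H + P)/(2*P) (f(P, H) = (H + P)/((2*P)) = (H + P)*(1/(2*P)) = (H + P)/(2*P))
C = -101029008/25 (C = -2253928*3810/(220 + 1905) = -2253928/((1/2)*(1/1905)*2125) = -2253928/425/762 = -2253928*762/425 = -101029008/25 ≈ -4.0412e+6)
z = 1/2059225 (z = 1/((18 + 1417)**2) = 1/(1435**2) = 1/2059225 ≈ 4.8562e-7)
C - z = -101029008/25 - 1*1/2059225 = -101029008/25 - 1/2059225 = -8321658359953/2059225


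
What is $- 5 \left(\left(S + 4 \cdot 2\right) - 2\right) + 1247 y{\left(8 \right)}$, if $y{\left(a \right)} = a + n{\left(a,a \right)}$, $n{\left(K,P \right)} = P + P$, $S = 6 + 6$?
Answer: $29838$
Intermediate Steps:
$S = 12$
$n{\left(K,P \right)} = 2 P$
$y{\left(a \right)} = 3 a$ ($y{\left(a \right)} = a + 2 a = 3 a$)
$- 5 \left(\left(S + 4 \cdot 2\right) - 2\right) + 1247 y{\left(8 \right)} = - 5 \left(\left(12 + 4 \cdot 2\right) - 2\right) + 1247 \cdot 3 \cdot 8 = - 5 \left(\left(12 + 8\right) - 2\right) + 1247 \cdot 24 = - 5 \left(20 - 2\right) + 29928 = \left(-5\right) 18 + 29928 = -90 + 29928 = 29838$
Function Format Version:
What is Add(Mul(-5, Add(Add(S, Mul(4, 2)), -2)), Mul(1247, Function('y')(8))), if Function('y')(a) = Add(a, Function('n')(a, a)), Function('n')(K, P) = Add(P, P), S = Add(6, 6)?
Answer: 29838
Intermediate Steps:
S = 12
Function('n')(K, P) = Mul(2, P)
Function('y')(a) = Mul(3, a) (Function('y')(a) = Add(a, Mul(2, a)) = Mul(3, a))
Add(Mul(-5, Add(Add(S, Mul(4, 2)), -2)), Mul(1247, Function('y')(8))) = Add(Mul(-5, Add(Add(12, Mul(4, 2)), -2)), Mul(1247, Mul(3, 8))) = Add(Mul(-5, Add(Add(12, 8), -2)), Mul(1247, 24)) = Add(Mul(-5, Add(20, -2)), 29928) = Add(Mul(-5, 18), 29928) = Add(-90, 29928) = 29838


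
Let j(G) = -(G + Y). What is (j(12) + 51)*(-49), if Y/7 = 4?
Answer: -539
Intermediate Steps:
Y = 28 (Y = 7*4 = 28)
j(G) = -28 - G (j(G) = -(G + 28) = -(28 + G) = -28 - G)
(j(12) + 51)*(-49) = ((-28 - 1*12) + 51)*(-49) = ((-28 - 12) + 51)*(-49) = (-40 + 51)*(-49) = 11*(-49) = -539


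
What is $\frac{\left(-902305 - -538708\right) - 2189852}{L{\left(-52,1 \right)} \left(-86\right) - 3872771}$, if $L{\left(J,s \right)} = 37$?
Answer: $\frac{2553449}{3875953} \approx 0.65879$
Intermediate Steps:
$\frac{\left(-902305 - -538708\right) - 2189852}{L{\left(-52,1 \right)} \left(-86\right) - 3872771} = \frac{\left(-902305 - -538708\right) - 2189852}{37 \left(-86\right) - 3872771} = \frac{\left(-902305 + 538708\right) - 2189852}{-3182 - 3872771} = \frac{-363597 - 2189852}{-3875953} = \left(-2553449\right) \left(- \frac{1}{3875953}\right) = \frac{2553449}{3875953}$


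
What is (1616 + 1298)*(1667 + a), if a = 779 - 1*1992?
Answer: 1322956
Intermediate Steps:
a = -1213 (a = 779 - 1992 = -1213)
(1616 + 1298)*(1667 + a) = (1616 + 1298)*(1667 - 1213) = 2914*454 = 1322956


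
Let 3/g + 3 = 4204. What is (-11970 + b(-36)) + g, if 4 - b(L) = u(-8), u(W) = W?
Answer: -50235555/4201 ≈ -11958.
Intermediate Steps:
b(L) = 12 (b(L) = 4 - 1*(-8) = 4 + 8 = 12)
g = 3/4201 (g = 3/(-3 + 4204) = 3/4201 ≈ 0.00071412)
(-11970 + b(-36)) + g = (-11970 + 12) + 3/4201 = -11958 + 3/4201 = -50235555/4201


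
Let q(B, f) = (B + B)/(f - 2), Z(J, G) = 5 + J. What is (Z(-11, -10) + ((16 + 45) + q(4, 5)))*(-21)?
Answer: -1211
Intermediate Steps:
q(B, f) = 2*B/(-2 + f) (q(B, f) = (2*B)/(-2 + f) = 2*B/(-2 + f))
(Z(-11, -10) + ((16 + 45) + q(4, 5)))*(-21) = ((5 - 11) + ((16 + 45) + 2*4/(-2 + 5)))*(-21) = (-6 + (61 + 2*4/3))*(-21) = (-6 + (61 + 2*4*(⅓)))*(-21) = (-6 + (61 + 8/3))*(-21) = (-6 + 191/3)*(-21) = (173/3)*(-21) = -1211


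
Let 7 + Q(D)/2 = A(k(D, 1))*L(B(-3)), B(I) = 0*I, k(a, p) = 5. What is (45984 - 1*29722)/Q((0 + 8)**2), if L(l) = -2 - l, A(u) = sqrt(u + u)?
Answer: -56917/9 + 16262*sqrt(10)/9 ≈ -610.23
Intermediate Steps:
B(I) = 0
A(u) = sqrt(2)*sqrt(u) (A(u) = sqrt(2*u) = sqrt(2)*sqrt(u))
Q(D) = -14 - 4*sqrt(10) (Q(D) = -14 + 2*((sqrt(2)*sqrt(5))*(-2 - 1*0)) = -14 + 2*(sqrt(10)*(-2 + 0)) = -14 + 2*(sqrt(10)*(-2)) = -14 + 2*(-2*sqrt(10)) = -14 - 4*sqrt(10))
(45984 - 1*29722)/Q((0 + 8)**2) = (45984 - 1*29722)/(-14 - 4*sqrt(10)) = (45984 - 29722)/(-14 - 4*sqrt(10)) = 16262/(-14 - 4*sqrt(10))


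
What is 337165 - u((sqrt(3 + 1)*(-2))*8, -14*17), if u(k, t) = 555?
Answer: 336610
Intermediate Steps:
337165 - u((sqrt(3 + 1)*(-2))*8, -14*17) = 337165 - 1*555 = 337165 - 555 = 336610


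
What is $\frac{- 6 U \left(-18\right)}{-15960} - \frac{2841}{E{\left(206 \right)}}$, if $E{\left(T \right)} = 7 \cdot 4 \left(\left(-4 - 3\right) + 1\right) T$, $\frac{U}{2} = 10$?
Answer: $- \frac{11671}{219184} \approx -0.053248$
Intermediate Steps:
$U = 20$ ($U = 2 \cdot 10 = 20$)
$E{\left(T \right)} = - 168 T$ ($E{\left(T \right)} = 7 \cdot 4 \left(\left(-4 - 3\right) + 1\right) T = 7 \cdot 4 \left(-7 + 1\right) T = 7 \cdot 4 \left(-6\right) T = 7 \left(-24\right) T = - 168 T$)
$\frac{- 6 U \left(-18\right)}{-15960} - \frac{2841}{E{\left(206 \right)}} = \frac{\left(-6\right) 20 \left(-18\right)}{-15960} - \frac{2841}{\left(-168\right) 206} = \left(-120\right) \left(-18\right) \left(- \frac{1}{15960}\right) - \frac{2841}{-34608} = 2160 \left(- \frac{1}{15960}\right) - - \frac{947}{11536} = - \frac{18}{133} + \frac{947}{11536} = - \frac{11671}{219184}$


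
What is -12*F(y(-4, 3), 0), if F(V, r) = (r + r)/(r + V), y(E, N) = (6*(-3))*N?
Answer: 0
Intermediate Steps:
y(E, N) = -18*N
F(V, r) = 2*r/(V + r) (F(V, r) = (2*r)/(V + r) = 2*r/(V + r))
-12*F(y(-4, 3), 0) = -24*0/(-18*3 + 0) = -24*0/(-54 + 0) = -24*0/(-54) = -24*0*(-1)/54 = -12*0 = 0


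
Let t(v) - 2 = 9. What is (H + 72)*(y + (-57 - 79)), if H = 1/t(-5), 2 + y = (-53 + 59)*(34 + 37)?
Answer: 228384/11 ≈ 20762.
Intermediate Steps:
t(v) = 11 (t(v) = 2 + 9 = 11)
y = 424 (y = -2 + (-53 + 59)*(34 + 37) = -2 + 6*71 = -2 + 426 = 424)
H = 1/11 ≈ 0.090909
(H + 72)*(y + (-57 - 79)) = (1/11 + 72)*(424 + (-57 - 79)) = 793*(424 - 136)/11 = (793/11)*288 = 228384/11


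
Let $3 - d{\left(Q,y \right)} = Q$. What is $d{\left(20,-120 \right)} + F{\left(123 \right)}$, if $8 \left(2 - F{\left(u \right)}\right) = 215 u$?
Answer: $- \frac{26565}{8} \approx -3320.6$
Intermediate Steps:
$d{\left(Q,y \right)} = 3 - Q$
$F{\left(u \right)} = 2 - \frac{215 u}{8}$
$d{\left(20,-120 \right)} + F{\left(123 \right)} = \left(3 - 20\right) + \left(2 - \frac{26445}{8}\right) = -17 - \frac{26429}{8} = - \frac{26565}{8}$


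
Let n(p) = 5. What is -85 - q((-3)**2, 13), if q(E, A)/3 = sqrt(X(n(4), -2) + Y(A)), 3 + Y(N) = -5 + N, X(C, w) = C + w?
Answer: -85 - 6*sqrt(2) ≈ -93.485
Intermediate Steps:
Y(N) = -8 + N (Y(N) = -3 + (-5 + N) = -8 + N)
q(E, A) = 3*sqrt(-5 + A) (q(E, A) = 3*sqrt((5 - 2) + (-8 + A)) = 3*sqrt(3 + (-8 + A)) = 3*sqrt(-5 + A))
-85 - q((-3)**2, 13) = -85 - 3*sqrt(-5 + 13) = -85 - 3*sqrt(8) = -85 - 3*2*sqrt(2) = -85 - 6*sqrt(2)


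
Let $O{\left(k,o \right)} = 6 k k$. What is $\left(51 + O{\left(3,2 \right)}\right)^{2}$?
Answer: $11025$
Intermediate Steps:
$O{\left(k,o \right)} = 6 k^{2}$
$\left(51 + O{\left(3,2 \right)}\right)^{2} = \left(51 + 6 \cdot 3^{2}\right)^{2} = \left(51 + 6 \cdot 9\right)^{2} = \left(51 + 54\right)^{2} = 105^{2} = 11025$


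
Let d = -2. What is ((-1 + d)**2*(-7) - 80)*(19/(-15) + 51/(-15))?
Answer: 2002/3 ≈ 667.33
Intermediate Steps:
((-1 + d)**2*(-7) - 80)*(19/(-15) + 51/(-15)) = ((-1 - 2)**2*(-7) - 80)*(19/(-15) + 51/(-15)) = ((-3)**2*(-7) - 80)*(19*(-1/15) + 51*(-1/15)) = (9*(-7) - 80)*(-19/15 - 17/5) = (-63 - 80)*(-14/3) = -143*(-14/3) = 2002/3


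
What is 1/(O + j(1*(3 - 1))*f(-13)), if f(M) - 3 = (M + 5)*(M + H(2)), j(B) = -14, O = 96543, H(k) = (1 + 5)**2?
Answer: 1/99077 ≈ 1.0093e-5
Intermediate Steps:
H(k) = 36 (H(k) = 6**2 = 36)
f(M) = 3 + (5 + M)*(36 + M) (f(M) = 3 + (M + 5)*(M + 36) = 3 + (5 + M)*(36 + M))
1/(O + j(1*(3 - 1))*f(-13)) = 1/(96543 - 14*(183 + (-13)**2 + 41*(-13))) = 1/(96543 - 14*(183 + 169 - 533)) = 1/(96543 - 14*(-181)) = 1/(96543 + 2534) = 1/99077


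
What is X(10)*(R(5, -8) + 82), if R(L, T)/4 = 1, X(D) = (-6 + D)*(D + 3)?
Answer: 4472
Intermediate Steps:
X(D) = (-6 + D)*(3 + D)
R(L, T) = 4 (R(L, T) = 4*1 = 4)
X(10)*(R(5, -8) + 82) = (-18 + 10² - 3*10)*(4 + 82) = (-18 + 100 - 30)*86 = 52*86 = 4472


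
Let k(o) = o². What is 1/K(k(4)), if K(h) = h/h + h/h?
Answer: ½ ≈ 0.50000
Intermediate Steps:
K(h) = 2 (K(h) = 1 + 1 = 2)
1/K(k(4)) = 1/2 = ½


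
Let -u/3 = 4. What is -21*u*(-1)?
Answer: -252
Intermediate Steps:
u = -12 (u = -3*4 = -12)
-21*u*(-1) = -21*(-12)*(-1) = 252*(-1) = -252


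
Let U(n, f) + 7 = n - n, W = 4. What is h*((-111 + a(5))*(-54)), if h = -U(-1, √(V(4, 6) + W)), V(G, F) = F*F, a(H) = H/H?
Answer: 41580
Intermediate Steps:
a(H) = 1
V(G, F) = F²
U(n, f) = -7 (U(n, f) = -7 + (n - n) = -7 + 0 = -7)
h = 7 (h = -1*(-7) = 7)
h*((-111 + a(5))*(-54)) = 7*((-111 + 1)*(-54)) = 7*(-110*(-54)) = 7*5940 = 41580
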